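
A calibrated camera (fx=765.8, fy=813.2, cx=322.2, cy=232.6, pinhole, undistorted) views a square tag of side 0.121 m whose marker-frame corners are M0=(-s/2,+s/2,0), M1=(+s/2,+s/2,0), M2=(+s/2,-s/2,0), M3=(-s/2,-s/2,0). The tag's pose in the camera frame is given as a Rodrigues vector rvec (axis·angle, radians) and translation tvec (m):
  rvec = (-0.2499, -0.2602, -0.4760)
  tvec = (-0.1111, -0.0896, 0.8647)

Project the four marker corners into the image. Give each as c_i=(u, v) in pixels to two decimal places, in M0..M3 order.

Intrinsics K: fx=765.8, fy=813.2, cx=322.2, cy=232.6
Marker side s = 0.121 m; corners in marker frame (Z=0):
  M0 = (-0.0605, +0.0605, 0)
  M1 = (+0.0605, +0.0605, 0)
  M2 = (+0.0605, -0.0605, 0)
  M3 = (-0.0605, -0.0605, 0)
rvec = (-0.2499, -0.2602, -0.4760), |rvec| = θ = 0.59727 rad = 34.221°
Rodrigues: sinθ=0.56239, 1−cosθ=0.17313; R = I + sinθ·[k]× + (1−cosθ)·[k]×²:
    [+0.85718 +0.47976 -0.18727]
    [-0.41664 +0.85973 +0.29541]
    [+0.30273 -0.17520 +0.93683]
t = (-0.1111, -0.0896, 0.8647) m
M0: Pc = R·M0+t = (-0.13393, -0.01238, +0.83579); u = 765.8·(-0.13393)/0.83579 + 322.2 = 199.4809, v = 813.2·(-0.01238)/0.83579 + 232.6 = 220.5552
M1: Pc = R·M1+t = (-0.03022, -0.06279, +0.87242); u = 765.8·(-0.03022)/0.87242 + 322.2 = 295.6774, v = 813.2·(-0.06279)/0.87242 + 232.6 = 174.0690
M2: Pc = R·M2+t = (-0.08827, -0.16682, +0.89361); u = 765.8·(-0.08827)/0.89361 + 322.2 = 246.5590, v = 813.2·(-0.16682)/0.89361 + 232.6 = 80.7912
M3: Pc = R·M3+t = (-0.19198, -0.11641, +0.85698); u = 765.8·(-0.19198)/0.85698 + 322.2 = 150.6426, v = 813.2·(-0.11641)/0.85698 + 232.6 = 122.1404

c0=(199.48, 220.56) c1=(295.68, 174.07) c2=(246.56, 80.79) c3=(150.64, 122.14)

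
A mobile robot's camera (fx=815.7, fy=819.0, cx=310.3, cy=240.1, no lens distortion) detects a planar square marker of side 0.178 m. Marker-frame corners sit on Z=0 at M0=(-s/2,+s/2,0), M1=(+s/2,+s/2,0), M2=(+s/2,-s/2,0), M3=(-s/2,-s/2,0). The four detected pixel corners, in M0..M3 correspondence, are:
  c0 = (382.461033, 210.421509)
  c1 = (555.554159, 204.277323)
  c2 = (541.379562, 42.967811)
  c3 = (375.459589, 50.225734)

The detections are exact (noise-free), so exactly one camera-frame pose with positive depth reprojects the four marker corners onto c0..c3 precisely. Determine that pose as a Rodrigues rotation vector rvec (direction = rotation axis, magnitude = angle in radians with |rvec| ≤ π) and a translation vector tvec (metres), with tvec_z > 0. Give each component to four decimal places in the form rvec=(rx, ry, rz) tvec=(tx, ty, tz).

Intrinsics K: fx=815.7, fy=819.0, cx=310.3, cy=240.1
Marker side s = 0.178 m; corners in marker frame (Z=0):
  M0 = (-0.0890, +0.0890, 0)
  M1 = (+0.0890, +0.0890, 0)
  M2 = (+0.0890, -0.0890, 0)
  M3 = (-0.0890, -0.0890, 0)
Detected image corners:
  c0 = (382.461033, 210.421509) px
  c1 = (555.554159, 204.277323) px
  c2 = (541.379562, 42.967811) px
  c3 = (375.459589, 50.225734) px
Planar DLT: solve 8×8 A·h = b for H (H[2,2]=1):
  H  [+929.27730 -49.43690 +463.23561]
  H  [-43.89612 +873.29080 +125.30871]
  H  [-0.04871 -0.23470 +1.00000]
B = K⁻¹H; ‖b₁‖=1.159458, ‖b₂‖=1.159458; λ = 2/(‖b₁‖+‖b₂‖) = 0.862472, sign → tz>0 ⇒ λ=+0.862472
r₁ = λ·B[:,0] = (+0.99854,-0.03391,-0.04201); r₂ = λ·B[:,1] = (+0.02473,+0.97899,-0.20242)
r₃ = r₁×r₂ = (+0.04799,+0.20109,+0.97840); SVD([r₁ r₂ r₃]) → R = UVᵀ:
  R  [+0.99854 +0.02473 +0.04799]
  R  [-0.03391 +0.97899 +0.20109]
  R  [-0.04201 -0.20242 +0.97840]
t = (+0.16170, -0.12088, +0.86247) m
tr R = 2.955925; θ = arccos((tr R − 1)/2) = 0.210327 rad = 12.051°
axis k = ((R−Rᵀ)₃₂, (R−Rᵀ)₁₃, (R−Rᵀ)₂₁) / (2 sinθ) = (-0.966345, +0.215531, -0.140440)
rvec = θ·k = (-0.203249, +0.045332, -0.029538)

rvec=(-0.2032, 0.0453, -0.0295) tvec=(0.1617, -0.1209, 0.8625)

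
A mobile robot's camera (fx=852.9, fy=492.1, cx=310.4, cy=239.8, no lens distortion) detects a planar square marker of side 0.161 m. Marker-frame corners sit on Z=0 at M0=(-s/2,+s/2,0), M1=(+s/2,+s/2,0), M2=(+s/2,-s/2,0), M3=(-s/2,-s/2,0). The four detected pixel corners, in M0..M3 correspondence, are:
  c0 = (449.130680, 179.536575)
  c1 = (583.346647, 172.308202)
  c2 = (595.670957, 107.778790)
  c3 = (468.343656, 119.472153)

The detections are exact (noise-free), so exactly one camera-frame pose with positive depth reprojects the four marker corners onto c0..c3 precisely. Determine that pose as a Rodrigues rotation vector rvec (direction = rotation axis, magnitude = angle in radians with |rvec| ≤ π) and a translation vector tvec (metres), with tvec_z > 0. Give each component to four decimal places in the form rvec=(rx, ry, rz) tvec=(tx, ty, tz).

rvec=(-0.4692, 0.5435, 0.1075) tvec=(0.2561, -0.2013, 1.0338)

Intrinsics K: fx=852.9, fy=492.1, cx=310.4, cy=239.8
Marker side s = 0.161 m; corners in marker frame (Z=0):
  M0 = (-0.0805, +0.0805, 0)
  M1 = (+0.0805, +0.0805, 0)
  M2 = (+0.0805, -0.0805, 0)
  M3 = (-0.0805, -0.0805, 0)
Detected image corners:
  c0 = (449.130680, 179.536575) px
  c1 = (583.346647, 172.308202) px
  c2 = (595.670957, 107.778790) px
  c3 = (468.343656, 119.472153) px
Planar DLT: solve 8×8 A·h = b for H (H[2,2]=1):
  H  [+547.37164 -302.15452 +521.71591]
  H  [-132.17566 +330.20660 +143.99307]
  H  [-0.50409 -0.38797 +1.00000]
B = K⁻¹H; ‖b₁‖=0.967288, ‖b₂‖=0.967288; λ = 2/(‖b₁‖+‖b₂‖) = 1.033818, sign → tz>0 ⇒ λ=+1.033818
r₁ = λ·B[:,0] = (+0.85314,-0.02373,-0.52114); r₂ = λ·B[:,1] = (-0.22028,+0.88916,-0.40109)
r₃ = r₁×r₂ = (+0.47289,+0.45698,+0.75335); SVD([r₁ r₂ r₃]) → R = UVᵀ:
  R  [+0.85314 -0.22028 +0.47289]
  R  [-0.02373 +0.88916 +0.45698]
  R  [-0.52114 -0.40109 +0.75335]
t = (+0.25614, -0.20127, +1.03382) m
tr R = 2.495653; θ = arccos((tr R − 1)/2) = 0.726015 rad = 41.598°
axis k = ((R−Rᵀ)₃₂, (R−Rᵀ)₁₃, (R−Rᵀ)₂₁) / (2 sinθ) = (-0.646243, +0.748638, +0.148028)
rvec = θ·k = (-0.469182, +0.543522, +0.107470)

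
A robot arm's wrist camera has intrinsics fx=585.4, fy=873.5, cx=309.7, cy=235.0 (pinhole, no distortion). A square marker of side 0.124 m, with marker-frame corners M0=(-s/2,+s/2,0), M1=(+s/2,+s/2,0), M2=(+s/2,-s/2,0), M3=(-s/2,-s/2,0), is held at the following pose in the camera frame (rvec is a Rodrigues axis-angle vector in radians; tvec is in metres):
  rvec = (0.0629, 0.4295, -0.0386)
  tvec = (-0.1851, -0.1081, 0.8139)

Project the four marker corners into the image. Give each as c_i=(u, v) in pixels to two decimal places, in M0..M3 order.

Intrinsics K: fx=585.4, fy=873.5, cx=309.7, cy=235.0
Marker side s = 0.124 m; corners in marker frame (Z=0):
  M0 = (-0.0620, +0.0620, 0)
  M1 = (+0.0620, +0.0620, 0)
  M2 = (+0.0620, -0.0620, 0)
  M3 = (-0.0620, -0.0620, 0)
rvec = (0.0629, 0.4295, -0.0386), |rvec| = θ = 0.43579 rad = 24.969°
Rodrigues: sinθ=0.42213, 1−cosθ=0.09346; R = I + sinθ·[k]× + (1−cosθ)·[k]×²:
    [+0.90848 +0.05069 +0.41484]
    [-0.02409 +0.99732 -0.06909]
    [-0.41723 +0.05277 +0.90727]
t = (-0.1851, -0.1081, 0.8139) m
M0: Pc = R·M0+t = (-0.23828, -0.04477, +0.84304); u = 585.4·(-0.23828)/0.84304 + 309.7 = 144.2379, v = 873.5·(-0.04477)/0.84304 + 235.0 = 188.6100
M1: Pc = R·M1+t = (-0.12563, -0.04776, +0.79130); u = 585.4·(-0.12563)/0.79130 + 309.7 = 216.7587, v = 873.5·(-0.04776)/0.79130 + 235.0 = 182.2789
M2: Pc = R·M2+t = (-0.13192, -0.17143, +0.78476); u = 585.4·(-0.13192)/0.78476 + 309.7 = 211.2955, v = 873.5·(-0.17143)/0.78476 + 235.0 = 44.1875
M3: Pc = R·M3+t = (-0.24457, -0.16844, +0.83650); u = 585.4·(-0.24457)/0.83650 + 309.7 = 138.5453, v = 873.5·(-0.16844)/0.83650 + 235.0 = 59.1089

c0=(144.24, 188.61) c1=(216.76, 182.28) c2=(211.30, 44.19) c3=(138.55, 59.11)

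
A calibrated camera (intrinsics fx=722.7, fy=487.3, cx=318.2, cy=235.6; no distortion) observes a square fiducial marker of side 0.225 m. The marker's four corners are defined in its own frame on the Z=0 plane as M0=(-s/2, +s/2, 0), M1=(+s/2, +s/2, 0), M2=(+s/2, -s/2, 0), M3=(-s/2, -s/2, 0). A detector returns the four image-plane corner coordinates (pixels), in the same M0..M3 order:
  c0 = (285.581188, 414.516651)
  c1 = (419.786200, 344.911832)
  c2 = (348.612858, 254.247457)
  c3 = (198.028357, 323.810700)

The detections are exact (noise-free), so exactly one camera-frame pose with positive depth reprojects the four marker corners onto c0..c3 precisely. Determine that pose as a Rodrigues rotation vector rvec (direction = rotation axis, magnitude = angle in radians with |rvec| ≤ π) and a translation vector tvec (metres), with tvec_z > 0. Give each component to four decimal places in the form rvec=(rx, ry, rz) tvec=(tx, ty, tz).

Intrinsics K: fx=722.7, fy=487.3, cx=318.2, cy=235.6
Marker side s = 0.225 m; corners in marker frame (Z=0):
  M0 = (-0.1125, +0.1125, 0)
  M1 = (+0.1125, +0.1125, 0)
  M2 = (+0.1125, -0.1125, 0)
  M3 = (-0.1125, -0.1125, 0)
Detected image corners:
  c0 = (285.581188, 414.516651) px
  c1 = (419.786200, 344.911832) px
  c2 = (348.612858, 254.247457) px
  c3 = (198.028357, 323.810700) px
Planar DLT: solve 8×8 A·h = b for H (H[2,2]=1):
  H  [+717.85347 +463.42961 +316.80948]
  H  [-216.91284 +522.51341 +335.11319]
  H  [+0.27620 +0.35730 +1.00000]
B = K⁻¹H; ‖b₁‖=1.082118, ‖b₂‖=1.082118; λ = 2/(‖b₁‖+‖b₂‖) = 0.924114, sign → tz>0 ⇒ λ=+0.924114
r₁ = λ·B[:,0] = (+0.80554,-0.53476,+0.25524); r₂ = λ·B[:,1] = (+0.44721,+0.83125,+0.33019)
r₃ = r₁×r₂ = (-0.38874,-0.15183,+0.90875); SVD([r₁ r₂ r₃]) → R = UVᵀ:
  R  [+0.80554 +0.44721 -0.38874]
  R  [-0.53476 +0.83125 -0.15183]
  R  [+0.25524 +0.33019 +0.90875]
t = (-0.00178, +0.18872, +0.92411) m
tr R = 2.545542; θ = arccos((tr R − 1)/2) = 0.687601 rad = 39.397°
axis k = ((R−Rᵀ)₃₂, (R−Rᵀ)₁₃, (R−Rᵀ)₂₁) / (2 sinθ) = (+0.379730, -0.507321, -0.773583)
rvec = θ·k = (+0.261103, -0.348834, -0.531916)

rvec=(0.2611, -0.3488, -0.5319) tvec=(-0.0018, 0.1887, 0.9241)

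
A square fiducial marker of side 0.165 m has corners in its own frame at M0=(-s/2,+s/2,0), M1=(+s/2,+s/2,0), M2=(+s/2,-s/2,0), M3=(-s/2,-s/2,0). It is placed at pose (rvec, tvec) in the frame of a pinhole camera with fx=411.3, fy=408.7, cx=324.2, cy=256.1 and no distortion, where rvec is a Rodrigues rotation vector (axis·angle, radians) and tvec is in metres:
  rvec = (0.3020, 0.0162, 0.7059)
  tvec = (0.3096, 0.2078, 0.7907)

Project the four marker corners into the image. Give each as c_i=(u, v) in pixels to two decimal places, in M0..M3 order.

Intrinsics K: fx=411.3, fy=408.7, cx=324.2, cy=256.1
Marker side s = 0.165 m; corners in marker frame (Z=0):
  M0 = (-0.0825, +0.0825, 0)
  M1 = (+0.0825, +0.0825, 0)
  M2 = (+0.0825, -0.0825, 0)
  M3 = (-0.0825, -0.0825, 0)
rvec = (0.3020, 0.0162, 0.7059), |rvec| = θ = 0.76796 rad = 44.001°
Rodrigues: sinθ=0.69467, 1−cosθ=0.28067; R = I + sinθ·[k]× + (1−cosθ)·[k]×²:
    [+0.76273 -0.63620 +0.11611]
    [+0.64086 +0.71945 -0.26774]
    [+0.08680 +0.27862 +0.95647]
t = (0.3096, 0.2078, 0.7907) m
M0: Pc = R·M0+t = (+0.19419, +0.21428, +0.80653); u = 411.3·(+0.19419)/0.80653 + 324.2 = 423.2290, v = 408.7·(+0.21428)/0.80653 + 256.1 = 364.6867
M1: Pc = R·M1+t = (+0.32004, +0.32003, +0.82085); u = 411.3·(+0.32004)/0.82085 + 324.2 = 484.5611, v = 408.7·(+0.32003)/0.82085 + 256.1 = 415.4410
M2: Pc = R·M2+t = (+0.42501, +0.20132, +0.77487); u = 411.3·(+0.42501)/0.77487 + 324.2 = 549.7946, v = 408.7·(+0.20132)/0.77487 + 256.1 = 362.2821
M3: Pc = R·M3+t = (+0.29916, +0.09557, +0.76055); u = 411.3·(+0.29916)/0.76055 + 324.2 = 485.9837, v = 408.7·(+0.09557)/0.76055 + 256.1 = 307.4588

c0=(423.23, 364.69) c1=(484.56, 415.44) c2=(549.79, 362.28) c3=(485.98, 307.46)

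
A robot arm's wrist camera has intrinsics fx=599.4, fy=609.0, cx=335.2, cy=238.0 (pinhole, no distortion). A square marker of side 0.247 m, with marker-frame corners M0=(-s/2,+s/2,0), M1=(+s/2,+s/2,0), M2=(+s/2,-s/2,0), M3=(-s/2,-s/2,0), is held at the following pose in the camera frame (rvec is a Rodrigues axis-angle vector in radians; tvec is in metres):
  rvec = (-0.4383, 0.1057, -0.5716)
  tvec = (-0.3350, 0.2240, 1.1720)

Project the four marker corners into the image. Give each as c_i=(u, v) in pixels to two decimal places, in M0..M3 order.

c0=(132.86, 447.59) c1=(244.54, 373.50) c2=(192.05, 269.69) c3=(89.82, 336.86)

Intrinsics K: fx=599.4, fy=609.0, cx=335.2, cy=238.0
Marker side s = 0.247 m; corners in marker frame (Z=0):
  M0 = (-0.1235, +0.1235, 0)
  M1 = (+0.1235, +0.1235, 0)
  M2 = (+0.1235, -0.1235, 0)
  M3 = (-0.1235, -0.1235, 0)
rvec = (-0.4383, 0.1057, -0.5716), |rvec| = θ = 0.72802 rad = 41.712°
Rodrigues: sinθ=0.66539, 1−cosθ=0.25350; R = I + sinθ·[k]× + (1−cosθ)·[k]×²:
    [+0.83838 +0.50027 +0.21644]
    [-0.54459 +0.75184 +0.37170]
    [+0.02322 -0.42949 +0.90277]
t = (-0.3350, 0.2240, 1.1720) m
M0: Pc = R·M0+t = (-0.37676, +0.38411, +1.11609); u = 599.4·(-0.37676)/1.11609 + 335.2 = 132.8614, v = 609.0·(+0.38411)/1.11609 + 238.0 = 447.5911
M1: Pc = R·M1+t = (-0.16968, +0.24960, +1.12183); u = 599.4·(-0.16968)/1.12183 + 335.2 = 244.5406, v = 609.0·(+0.24960)/1.12183 + 238.0 = 373.4968
M2: Pc = R·M2+t = (-0.29324, +0.06389, +1.22791); u = 599.4·(-0.29324)/1.22791 + 335.2 = 192.0544, v = 609.0·(+0.06389)/1.22791 + 238.0 = 269.6877
M3: Pc = R·M3+t = (-0.50032, +0.19840, +1.22217); u = 599.4·(-0.50032)/1.22217 + 335.2 = 89.8227, v = 609.0·(+0.19840)/1.22217 + 238.0 = 336.8633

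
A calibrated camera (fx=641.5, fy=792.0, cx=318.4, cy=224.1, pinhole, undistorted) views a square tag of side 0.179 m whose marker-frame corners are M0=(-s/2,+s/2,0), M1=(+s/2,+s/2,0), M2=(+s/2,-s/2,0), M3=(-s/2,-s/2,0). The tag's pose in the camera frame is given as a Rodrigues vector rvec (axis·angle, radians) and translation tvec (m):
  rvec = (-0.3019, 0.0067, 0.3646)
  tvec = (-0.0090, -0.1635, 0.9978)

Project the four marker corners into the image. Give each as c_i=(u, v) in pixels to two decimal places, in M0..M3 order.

Intrinsics K: fx=641.5, fy=792.0, cx=318.4, cy=224.1
Marker side s = 0.179 m; corners in marker frame (Z=0):
  M0 = (-0.0895, +0.0895, 0)
  M1 = (+0.0895, +0.0895, 0)
  M2 = (+0.0895, -0.0895, 0)
  M3 = (-0.0895, -0.0895, 0)
rvec = (-0.3019, 0.0067, 0.3646), |rvec| = θ = 0.47341 rad = 27.125°
Rodrigues: sinθ=0.45593, 1−cosθ=0.10998; R = I + sinθ·[k]× + (1−cosθ)·[k]×²:
    [+0.93474 -0.35213 -0.04756]
    [+0.35014 +0.89004 +0.29195]
    [-0.06047 -0.28955 +0.95525]
t = (-0.0090, -0.1635, 0.9978) m
M0: Pc = R·M0+t = (-0.12417, -0.11518, +0.97730); u = 641.5·(-0.12417)/0.97730 + 318.4 = 236.8914, v = 792.0·(-0.11518)/0.97730 + 224.1 = 130.7591
M1: Pc = R·M1+t = (+0.04314, -0.05250, +0.96647); u = 641.5·(+0.04314)/0.96647 + 318.4 = 347.0372, v = 792.0·(-0.05250)/0.96647 + 224.1 = 181.0743
M2: Pc = R·M2+t = (+0.10617, -0.21182, +1.01830); u = 641.5·(+0.10617)/1.01830 + 318.4 = 385.2869, v = 792.0·(-0.21182)/1.01830 + 224.1 = 59.3532
M3: Pc = R·M3+t = (-0.06114, -0.27450, +1.02913); u = 641.5·(-0.06114)/1.02913 + 318.4 = 280.2860, v = 792.0·(-0.27450)/1.02913 + 224.1 = 12.8521

c0=(236.89, 130.76) c1=(347.04, 181.07) c2=(385.29, 59.35) c3=(280.29, 12.85)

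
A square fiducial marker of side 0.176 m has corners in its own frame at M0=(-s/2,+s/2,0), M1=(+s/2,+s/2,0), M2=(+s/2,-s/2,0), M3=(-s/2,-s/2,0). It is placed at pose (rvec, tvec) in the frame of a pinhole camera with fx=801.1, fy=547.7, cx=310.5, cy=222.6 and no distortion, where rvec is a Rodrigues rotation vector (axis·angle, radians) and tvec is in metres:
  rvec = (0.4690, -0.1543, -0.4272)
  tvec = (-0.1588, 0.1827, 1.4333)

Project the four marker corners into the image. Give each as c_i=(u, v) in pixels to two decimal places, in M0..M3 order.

c0=(198.19, 331.24) c1=(284.68, 302.45) c2=(246.55, 251.52) c3=(154.69, 281.73)

Intrinsics K: fx=801.1, fy=547.7, cx=310.5, cy=222.6
Marker side s = 0.176 m; corners in marker frame (Z=0):
  M0 = (-0.0880, +0.0880, 0)
  M1 = (+0.0880, +0.0880, 0)
  M2 = (+0.0880, -0.0880, 0)
  M3 = (-0.0880, -0.0880, 0)
rvec = (0.4690, -0.1543, -0.4272), |rvec| = θ = 0.65289 rad = 37.408°
Rodrigues: sinθ=0.60749, 1−cosθ=0.20567; R = I + sinθ·[k]× + (1−cosθ)·[k]×²:
    [+0.90046 +0.36257 -0.24024]
    [-0.43241 +0.80582 -0.40458]
    [+0.04690 +0.46819 +0.88238]
t = (-0.1588, 0.1827, 1.4333) m
M0: Pc = R·M0+t = (-0.20613, +0.29166, +1.47037); u = 801.1·(-0.20613)/1.47037 + 310.5 = 198.1926, v = 547.7·(+0.29166)/1.47037 + 222.6 = 331.2419
M1: Pc = R·M1+t = (-0.04765, +0.21556, +1.47863); u = 801.1·(-0.04765)/1.47863 + 310.5 = 284.6822, v = 547.7·(+0.21556)/1.47863 + 222.6 = 302.4459
M2: Pc = R·M2+t = (-0.11147, +0.07374, +1.39623); u = 801.1·(-0.11147)/1.39623 + 310.5 = 246.5451, v = 547.7·(+0.07374)/1.39623 + 222.6 = 251.5247
M3: Pc = R·M3+t = (-0.26995, +0.14984, +1.38797); u = 801.1·(-0.26995)/1.38797 + 310.5 = 154.6940, v = 547.7·(+0.14984)/1.38797 + 222.6 = 281.7275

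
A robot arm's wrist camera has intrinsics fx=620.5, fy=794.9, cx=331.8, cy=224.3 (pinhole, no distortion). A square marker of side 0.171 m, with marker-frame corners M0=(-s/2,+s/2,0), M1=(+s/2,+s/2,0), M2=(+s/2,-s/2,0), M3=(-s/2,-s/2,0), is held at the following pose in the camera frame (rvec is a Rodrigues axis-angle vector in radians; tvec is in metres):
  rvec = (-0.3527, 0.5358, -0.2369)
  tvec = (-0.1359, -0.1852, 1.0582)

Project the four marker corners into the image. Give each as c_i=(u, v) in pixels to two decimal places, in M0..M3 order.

Intrinsics K: fx=620.5, fy=794.9, cx=331.8, cy=224.3
Marker side s = 0.171 m; corners in marker frame (Z=0):
  M0 = (-0.0855, +0.0855, 0)
  M1 = (+0.0855, +0.0855, 0)
  M2 = (+0.0855, -0.0855, 0)
  M3 = (-0.0855, -0.0855, 0)
rvec = (-0.3527, 0.5358, -0.2369), |rvec| = θ = 0.68381 rad = 39.180°
Rodrigues: sinθ=0.63175, 1−cosθ=0.22483; R = I + sinθ·[k]× + (1−cosθ)·[k]×²:
    [+0.83498 +0.12800 +0.53518]
    [-0.30973 +0.91320 +0.26482]
    [-0.45483 -0.38688 +0.80215]
t = (-0.1359, -0.1852, 1.0582) m
M0: Pc = R·M0+t = (-0.19635, -0.08064, +1.06401); u = 620.5·(-0.19635)/1.06401 + 331.8 = 217.2962, v = 794.9·(-0.08064)/1.06401 + 224.3 = 164.0560
M1: Pc = R·M1+t = (-0.05356, -0.13360, +0.98623); u = 620.5·(-0.05356)/0.98623 + 331.8 = 298.0990, v = 794.9·(-0.13360)/0.98623 + 224.3 = 116.6167
M2: Pc = R·M2+t = (-0.07545, -0.28976, +1.05239); u = 620.5·(-0.07545)/1.05239 + 331.8 = 287.3120, v = 794.9·(-0.28976)/1.05239 + 224.3 = 5.4356
M3: Pc = R·M3+t = (-0.21824, -0.23680, +1.13017); u = 620.5·(-0.21824)/1.13017 + 331.8 = 211.9815, v = 794.9·(-0.23680)/1.13017 + 224.3 = 57.7493

c0=(217.30, 164.06) c1=(298.10, 116.62) c2=(287.31, 5.44) c3=(211.98, 57.75)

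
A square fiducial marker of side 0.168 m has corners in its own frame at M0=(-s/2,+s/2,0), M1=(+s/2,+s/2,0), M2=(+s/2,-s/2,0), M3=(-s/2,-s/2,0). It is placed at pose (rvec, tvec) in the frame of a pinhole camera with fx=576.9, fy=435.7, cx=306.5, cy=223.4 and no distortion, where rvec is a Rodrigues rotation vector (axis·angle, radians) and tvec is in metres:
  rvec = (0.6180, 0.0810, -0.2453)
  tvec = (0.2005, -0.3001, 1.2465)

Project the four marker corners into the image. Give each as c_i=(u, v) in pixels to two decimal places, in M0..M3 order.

c0=(368.47, 151.05) c1=(442.88, 138.03) c2=(433.22, 82.68) c3=(353.20, 97.85)

Intrinsics K: fx=576.9, fy=435.7, cx=306.5, cy=223.4
Marker side s = 0.168 m; corners in marker frame (Z=0):
  M0 = (-0.0840, +0.0840, 0)
  M1 = (+0.0840, +0.0840, 0)
  M2 = (+0.0840, -0.0840, 0)
  M3 = (-0.0840, -0.0840, 0)
rvec = (0.6180, 0.0810, -0.2453), |rvec| = θ = 0.66982 rad = 38.378°
Rodrigues: sinθ=0.62084, 1−cosθ=0.21607; R = I + sinθ·[k]× + (1−cosθ)·[k]×²:
    [+0.96786 +0.25147 +0.00207]
    [-0.20326 +0.78709 -0.58238]
    [-0.14808 +0.56325 +0.81291]
t = (0.2005, -0.3001, 1.2465) m
M0: Pc = R·M0+t = (+0.14032, -0.21691, +1.30625); u = 576.9·(+0.14032)/1.30625 + 306.5 = 368.4731, v = 435.7·(-0.21691)/1.30625 + 223.4 = 151.0495
M1: Pc = R·M1+t = (+0.30292, -0.25106, +1.28137); u = 576.9·(+0.30292)/1.28137 + 306.5 = 442.8825, v = 435.7·(-0.25106)/1.28137 + 223.4 = 138.0339
M2: Pc = R·M2+t = (+0.26068, -0.38329, +1.18675); u = 576.9·(+0.26068)/1.18675 + 306.5 = 433.2198, v = 435.7·(-0.38329)/1.18675 + 223.4 = 82.6800
M3: Pc = R·M3+t = (+0.09808, -0.34914, +1.21163); u = 576.9·(+0.09808)/1.21163 + 306.5 = 353.1976, v = 435.7·(-0.34914)/1.21163 + 223.4 = 97.8487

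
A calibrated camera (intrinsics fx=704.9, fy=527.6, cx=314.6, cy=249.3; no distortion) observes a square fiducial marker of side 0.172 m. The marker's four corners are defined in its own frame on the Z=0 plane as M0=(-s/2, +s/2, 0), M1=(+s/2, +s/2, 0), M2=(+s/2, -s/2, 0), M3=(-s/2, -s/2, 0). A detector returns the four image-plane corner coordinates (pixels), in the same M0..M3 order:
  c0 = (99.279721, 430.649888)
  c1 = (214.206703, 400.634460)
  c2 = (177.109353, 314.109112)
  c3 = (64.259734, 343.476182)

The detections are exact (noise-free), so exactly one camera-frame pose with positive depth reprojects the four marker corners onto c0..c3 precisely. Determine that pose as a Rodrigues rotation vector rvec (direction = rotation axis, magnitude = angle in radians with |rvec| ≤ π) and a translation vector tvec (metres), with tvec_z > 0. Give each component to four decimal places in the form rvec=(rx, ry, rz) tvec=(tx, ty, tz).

rvec=(-0.1092, 0.0118, -0.3343) tvec=(-0.2516, 0.2339, 1.0074)

Intrinsics K: fx=704.9, fy=527.6, cx=314.6, cy=249.3
Marker side s = 0.172 m; corners in marker frame (Z=0):
  M0 = (-0.0860, +0.0860, 0)
  M1 = (+0.0860, +0.0860, 0)
  M2 = (+0.0860, -0.0860, 0)
  M3 = (-0.0860, -0.0860, 0)
Detected image corners:
  c0 = (99.279721, 430.649888) px
  c1 = (214.206703, 400.634460) px
  c2 = (177.109353, 314.109112) px
  c3 = (64.259734, 343.476182) px
Planar DLT: solve 8×8 A·h = b for H (H[2,2]=1):
  H  [+662.97984 +194.65309 +138.57787]
  H  [-170.20524 +464.70482 +371.80551]
  H  [+0.00645 -0.10809 +1.00000]
B = K⁻¹H; ‖b₁‖=0.992613, ‖b₂‖=0.992613; λ = 2/(‖b₁‖+‖b₂‖) = 1.007442, sign → tz>0 ⇒ λ=+1.007442
r₁ = λ·B[:,0] = (+0.94463,-0.32807,+0.00650); r₂ = λ·B[:,1] = (+0.32680,+0.93880,-0.10890)
r₃ = r₁×r₂ = (+0.02963,+0.10499,+0.99403); SVD([r₁ r₂ r₃]) → R = UVᵀ:
  R  [+0.94463 +0.32680 +0.02963]
  R  [-0.32807 +0.93880 +0.10499]
  R  [+0.00650 -0.10890 +0.99403]
t = (-0.25157, +0.23392, +1.00744) m
tr R = 2.877461; θ = arccos((tr R − 1)/2) = 0.351868 rad = 20.161°
axis k = ((R−Rᵀ)₃₂, (R−Rᵀ)₁₃, (R−Rᵀ)₂₁) / (2 sinθ) = (-0.310290, +0.033552, -0.950050)
rvec = θ·k = (-0.109181, +0.011806, -0.334292)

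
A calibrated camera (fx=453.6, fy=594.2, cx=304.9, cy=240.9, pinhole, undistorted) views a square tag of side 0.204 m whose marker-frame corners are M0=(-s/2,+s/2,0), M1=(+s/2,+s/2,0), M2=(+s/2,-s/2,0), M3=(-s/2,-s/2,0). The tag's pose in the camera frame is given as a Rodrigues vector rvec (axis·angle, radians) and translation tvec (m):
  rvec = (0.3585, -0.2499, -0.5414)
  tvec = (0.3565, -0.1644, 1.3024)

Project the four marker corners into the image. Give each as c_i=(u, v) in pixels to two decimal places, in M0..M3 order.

c0=(413.59, 228.47) c1=(467.92, 180.32) c2=(445.17, 100.73) c3=(386.83, 150.21)

Intrinsics K: fx=453.6, fy=594.2, cx=304.9, cy=240.9
Marker side s = 0.204 m; corners in marker frame (Z=0):
  M0 = (-0.1020, +0.1020, 0)
  M1 = (+0.1020, +0.1020, 0)
  M2 = (+0.1020, -0.1020, 0)
  M3 = (-0.1020, -0.1020, 0)
rvec = (0.3585, -0.2499, -0.5414), |rvec| = θ = 0.69576 rad = 39.864°
Rodrigues: sinθ=0.64097, 1−cosθ=0.23244; R = I + sinθ·[k]× + (1−cosθ)·[k]×²:
    [+0.82928 +0.45575 -0.32341]
    [-0.54178 +0.79755 -0.26531]
    [+0.13703 +0.39523 +0.90830]
t = (0.3565, -0.1644, 1.3024) m
M0: Pc = R·M0+t = (+0.31840, -0.02779, +1.32874); u = 453.6·(+0.31840)/1.32874 + 304.9 = 413.5945, v = 594.2·(-0.02779)/1.32874 + 240.9 = 228.4733
M1: Pc = R·M1+t = (+0.48757, -0.13831, +1.35669); u = 453.6·(+0.48757)/1.35669 + 304.9 = 467.9164, v = 594.2·(-0.13831)/1.35669 + 240.9 = 180.3226
M2: Pc = R·M2+t = (+0.39460, -0.30101, +1.27606); u = 453.6·(+0.39460)/1.27606 + 304.9 = 445.1677, v = 594.2·(-0.30101)/1.27606 + 240.9 = 100.7336
M3: Pc = R·M3+t = (+0.22543, -0.19049, +1.24811); u = 453.6·(+0.22543)/1.24811 + 304.9 = 386.8271, v = 594.2·(-0.19049)/1.24811 + 240.9 = 150.2123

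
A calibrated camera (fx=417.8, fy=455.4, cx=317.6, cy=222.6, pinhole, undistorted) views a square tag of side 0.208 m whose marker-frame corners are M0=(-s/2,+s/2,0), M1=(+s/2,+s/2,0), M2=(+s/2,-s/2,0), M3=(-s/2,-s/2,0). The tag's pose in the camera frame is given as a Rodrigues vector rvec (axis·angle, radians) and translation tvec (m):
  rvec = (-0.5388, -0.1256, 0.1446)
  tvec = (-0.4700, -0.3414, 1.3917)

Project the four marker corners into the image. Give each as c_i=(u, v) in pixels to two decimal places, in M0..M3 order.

c0=(134.38, 129.83) c1=(200.08, 142.94) c2=(215.01, 93.57) c3=(154.42, 80.87)

Intrinsics K: fx=417.8, fy=455.4, cx=317.6, cy=222.6
Marker side s = 0.208 m; corners in marker frame (Z=0):
  M0 = (-0.1040, +0.1040, 0)
  M1 = (+0.1040, +0.1040, 0)
  M2 = (+0.1040, -0.1040, 0)
  M3 = (-0.1040, -0.1040, 0)
rvec = (-0.5388, -0.1256, 0.1446), |rvec| = θ = 0.57183 rad = 32.763°
Rodrigues: sinθ=0.54117, 1−cosθ=0.15909; R = I + sinθ·[k]× + (1−cosθ)·[k]×²:
    [+0.98215 -0.10392 -0.15677]
    [+0.16977 +0.84859 +0.50108]
    [+0.08096 -0.51875 +0.85108]
t = (-0.4700, -0.3414, 1.3917) m
M0: Pc = R·M0+t = (-0.58295, -0.27080, +1.32933); u = 417.8·(-0.58295)/1.32933 + 317.6 = 134.3820, v = 455.4·(-0.27080)/1.32933 + 222.6 = 129.8286
M1: Pc = R·M1+t = (-0.37866, -0.23549, +1.34617); u = 417.8·(-0.37866)/1.34617 + 317.6 = 200.0770, v = 455.4·(-0.23549)/1.34617 + 222.6 = 142.9351
M2: Pc = R·M2+t = (-0.35705, -0.41200, +1.45407); u = 417.8·(-0.35705)/1.45407 + 317.6 = 215.0088, v = 455.4·(-0.41200)/1.45407 + 222.6 = 93.5668
M3: Pc = R·M3+t = (-0.56134, -0.44731, +1.43723); u = 417.8·(-0.56134)/1.43723 + 317.6 = 154.4207, v = 455.4·(-0.44731)/1.43723 + 222.6 = 80.8658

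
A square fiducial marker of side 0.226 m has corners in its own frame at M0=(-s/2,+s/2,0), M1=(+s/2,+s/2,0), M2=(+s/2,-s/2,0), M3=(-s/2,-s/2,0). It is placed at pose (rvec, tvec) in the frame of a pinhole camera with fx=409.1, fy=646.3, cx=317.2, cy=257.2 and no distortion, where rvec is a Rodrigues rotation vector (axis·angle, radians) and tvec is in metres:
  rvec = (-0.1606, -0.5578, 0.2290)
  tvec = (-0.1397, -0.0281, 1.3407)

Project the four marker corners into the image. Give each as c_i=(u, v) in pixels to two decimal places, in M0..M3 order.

c0=(235.31, 283.62) c1=(297.57, 308.83) c2=(309.36, 208.24) c3=(250.41, 175.18)

Intrinsics K: fx=409.1, fy=646.3, cx=317.2, cy=257.2
Marker side s = 0.226 m; corners in marker frame (Z=0):
  M0 = (-0.1130, +0.1130, 0)
  M1 = (+0.1130, +0.1130, 0)
  M2 = (+0.1130, -0.1130, 0)
  M3 = (-0.1130, -0.1130, 0)
rvec = (-0.1606, -0.5578, 0.2290), |rvec| = θ = 0.62400 rad = 35.752°
Rodrigues: sinθ=0.58428, 1−cosθ=0.18845; R = I + sinθ·[k]× + (1−cosθ)·[k]×²:
    [+0.82403 -0.17107 -0.54010]
    [+0.25778 +0.96214 +0.08856]
    [+0.50450 -0.21220 +0.83693]
t = (-0.1397, -0.0281, 1.3407) m
M0: Pc = R·M0+t = (-0.25215, +0.05149, +1.25971); u = 409.1·(-0.25215)/1.25971 + 317.2 = 235.3138, v = 646.3·(+0.05149)/1.25971 + 257.2 = 283.6181
M1: Pc = R·M1+t = (-0.06592, +0.10975, +1.37373); u = 409.1·(-0.06592)/1.37373 + 317.2 = 297.5703, v = 646.3·(+0.10975)/1.37373 + 257.2 = 308.8346
M2: Pc = R·M2+t = (-0.02725, -0.10769, +1.42169); u = 409.1·(-0.02725)/1.42169 + 317.2 = 309.3576, v = 646.3·(-0.10769)/1.42169 + 257.2 = 208.2431
M3: Pc = R·M3+t = (-0.21348, -0.16595, +1.30767); u = 409.1·(-0.21348)/1.30767 + 317.2 = 250.4120, v = 646.3·(-0.16595)/1.30767 + 257.2 = 175.1809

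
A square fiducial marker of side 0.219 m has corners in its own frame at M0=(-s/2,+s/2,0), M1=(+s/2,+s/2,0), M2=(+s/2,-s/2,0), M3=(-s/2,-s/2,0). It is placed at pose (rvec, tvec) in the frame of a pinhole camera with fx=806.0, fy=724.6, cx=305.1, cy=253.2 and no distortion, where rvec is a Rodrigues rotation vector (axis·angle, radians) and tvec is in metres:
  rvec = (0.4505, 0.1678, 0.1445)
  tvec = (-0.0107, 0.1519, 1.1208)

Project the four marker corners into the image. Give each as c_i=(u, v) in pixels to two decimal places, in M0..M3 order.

Intrinsics K: fx=806.0, fy=724.6, cx=305.1, cy=253.2
Marker side s = 0.219 m; corners in marker frame (Z=0):
  M0 = (-0.1095, +0.1095, 0)
  M1 = (+0.1095, +0.1095, 0)
  M2 = (+0.1095, -0.1095, 0)
  M3 = (-0.1095, -0.1095, 0)
rvec = (0.4505, 0.1678, 0.1445), |rvec| = θ = 0.50198 rad = 28.762°
Rodrigues: sinθ=0.48117, 1−cosθ=0.12337; R = I + sinθ·[k]× + (1−cosθ)·[k]×²:
    [+0.97599 -0.10150 +0.19271]
    [+0.17552 +0.89042 -0.41995]
    [-0.12897 +0.44369 +0.88685]
t = (-0.0107, 0.1519, 1.1208) m
M0: Pc = R·M0+t = (-0.12869, +0.23018, +1.18351); u = 806.0·(-0.12869)/1.18351 + 305.1 = 217.4619, v = 724.6·(+0.23018)/1.18351 + 253.2 = 394.1282
M1: Pc = R·M1+t = (+0.08506, +0.26862, +1.15526); u = 806.0·(+0.08506)/1.15526 + 305.1 = 364.4425, v = 724.6·(+0.26862)/1.15526 + 253.2 = 421.6828
M2: Pc = R·M2+t = (+0.10729, +0.07362, +1.05809); u = 806.0·(+0.10729)/1.05809 + 305.1 = 386.8241, v = 724.6·(+0.07362)/1.05809 + 253.2 = 303.6153
M3: Pc = R·M3+t = (-0.10646, +0.03518, +1.08634); u = 806.0·(-0.10646)/1.08634 + 305.1 = 226.1150, v = 724.6·(+0.03518)/1.08634 + 253.2 = 276.6657

c0=(217.46, 394.13) c1=(364.44, 421.68) c2=(386.82, 303.62) c3=(226.11, 276.67)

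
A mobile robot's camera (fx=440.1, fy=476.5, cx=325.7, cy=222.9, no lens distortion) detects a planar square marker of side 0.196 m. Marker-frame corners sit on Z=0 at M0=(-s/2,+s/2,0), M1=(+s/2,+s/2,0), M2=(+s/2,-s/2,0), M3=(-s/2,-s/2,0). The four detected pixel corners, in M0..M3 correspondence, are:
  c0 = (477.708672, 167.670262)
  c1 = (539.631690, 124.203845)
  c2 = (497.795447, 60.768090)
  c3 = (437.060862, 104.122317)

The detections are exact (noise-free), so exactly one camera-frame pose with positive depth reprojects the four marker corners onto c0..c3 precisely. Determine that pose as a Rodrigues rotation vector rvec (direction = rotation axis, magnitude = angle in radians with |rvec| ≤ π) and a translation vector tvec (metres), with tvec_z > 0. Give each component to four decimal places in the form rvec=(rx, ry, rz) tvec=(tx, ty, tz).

rvec=(-0.0701, 0.0719, -0.5770) tvec=(0.4421, -0.2742, 1.2005)

Intrinsics K: fx=440.1, fy=476.5, cx=325.7, cy=222.9
Marker side s = 0.196 m; corners in marker frame (Z=0):
  M0 = (-0.0980, +0.0980, 0)
  M1 = (+0.0980, +0.0980, 0)
  M2 = (+0.0980, -0.0980, 0)
  M3 = (-0.0980, -0.0980, 0)
Detected image corners:
  c0 = (477.708672, 167.670262) px
  c1 = (539.631690, 124.203845) px
  c2 = (497.795447, 60.768090) px
  c3 = (437.060862, 104.122317) px
Planar DLT: solve 8×8 A·h = b for H (H[2,2]=1):
  H  [+293.29495 +175.32521 +487.78331]
  H  [-226.06179 +315.73099 +114.05286]
  H  [-0.04013 -0.07188 +1.00000]
B = K⁻¹H; ‖b₁‖=0.832958, ‖b₂‖=0.832958; λ = 2/(‖b₁‖+‖b₂‖) = 1.200541, sign → tz>0 ⇒ λ=+1.200541
r₁ = λ·B[:,0] = (+0.83573,-0.54702,-0.04818); r₂ = λ·B[:,1] = (+0.54213,+0.83585,-0.08630)
r₃ = r₁×r₂ = (+0.08748,+0.04600,+0.99510); SVD([r₁ r₂ r₃]) → R = UVᵀ:
  R  [+0.83573 +0.54213 +0.08748]
  R  [-0.54702 +0.83585 +0.04600]
  R  [-0.04818 -0.08630 +0.99510]
t = (+0.44214, -0.27424, +1.20054) m
tr R = 2.666684; θ = arccos((tr R − 1)/2) = 0.585670 rad = 33.556°
axis k = ((R−Rᵀ)₃₂, (R−Rᵀ)₁₃, (R−Rᵀ)₂₁) / (2 sinθ) = (-0.119670, +0.122707, -0.985202)
rvec = θ·k = (-0.070087, +0.071866, -0.577003)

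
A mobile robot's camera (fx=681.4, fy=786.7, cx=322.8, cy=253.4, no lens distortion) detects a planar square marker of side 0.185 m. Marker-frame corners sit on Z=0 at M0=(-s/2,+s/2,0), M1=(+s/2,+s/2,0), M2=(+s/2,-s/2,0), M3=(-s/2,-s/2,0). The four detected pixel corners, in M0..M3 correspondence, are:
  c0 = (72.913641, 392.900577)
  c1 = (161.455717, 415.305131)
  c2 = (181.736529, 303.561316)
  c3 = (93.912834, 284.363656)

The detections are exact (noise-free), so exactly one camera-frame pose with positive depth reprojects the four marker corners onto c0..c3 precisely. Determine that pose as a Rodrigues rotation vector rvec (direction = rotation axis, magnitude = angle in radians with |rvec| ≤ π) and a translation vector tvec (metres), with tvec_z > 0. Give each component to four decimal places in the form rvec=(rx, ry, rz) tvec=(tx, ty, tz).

rvec=(-0.1185, 0.1786, 0.1769) tvec=(-0.3759, 0.1581, 1.3081)

Intrinsics K: fx=681.4, fy=786.7, cx=322.8, cy=253.4
Marker side s = 0.185 m; corners in marker frame (Z=0):
  M0 = (-0.0925, +0.0925, 0)
  M1 = (+0.0925, +0.0925, 0)
  M2 = (+0.0925, -0.0925, 0)
  M3 = (-0.0925, -0.0925, 0)
Detected image corners:
  c0 = (72.913641, 392.900577) px
  c1 = (161.455717, 415.305131) px
  c2 = (181.736529, 303.561316) px
  c3 = (93.912834, 284.363656) px
Planar DLT: solve 8×8 A·h = b for H (H[2,2]=1):
  H  [+458.44789 -121.46835 +126.99638]
  H  [+62.54875 +568.20661 +348.50080]
  H  [-0.14276 -0.07745 +1.00000]
B = K⁻¹H; ‖b₁‖=0.764440, ‖b₂‖=0.764440; λ = 2/(‖b₁‖+‖b₂‖) = 1.308148, sign → tz>0 ⇒ λ=+1.308148
r₁ = λ·B[:,0] = (+0.96859,+0.16416,-0.18675); r₂ = λ·B[:,1] = (-0.18520,+0.97746,-0.10131)
r₃ = r₁×r₂ = (+0.16591,+0.13272,+0.97717); SVD([r₁ r₂ r₃]) → R = UVᵀ:
  R  [+0.96859 -0.18520 +0.16591]
  R  [+0.16416 +0.97746 +0.13272]
  R  [-0.18675 -0.10131 +0.97717]
t = (-0.37590, +0.15814, +1.30815) m
tr R = 2.923228; θ = arccos((tr R − 1)/2) = 0.277971 rad = 15.927°
axis k = ((R−Rᵀ)₃₂, (R−Rᵀ)₁₃, (R−Rᵀ)₂₁) / (2 sinθ) = (-0.426439, +0.642589, +0.636576)
rvec = θ·k = (-0.118537, +0.178621, +0.176950)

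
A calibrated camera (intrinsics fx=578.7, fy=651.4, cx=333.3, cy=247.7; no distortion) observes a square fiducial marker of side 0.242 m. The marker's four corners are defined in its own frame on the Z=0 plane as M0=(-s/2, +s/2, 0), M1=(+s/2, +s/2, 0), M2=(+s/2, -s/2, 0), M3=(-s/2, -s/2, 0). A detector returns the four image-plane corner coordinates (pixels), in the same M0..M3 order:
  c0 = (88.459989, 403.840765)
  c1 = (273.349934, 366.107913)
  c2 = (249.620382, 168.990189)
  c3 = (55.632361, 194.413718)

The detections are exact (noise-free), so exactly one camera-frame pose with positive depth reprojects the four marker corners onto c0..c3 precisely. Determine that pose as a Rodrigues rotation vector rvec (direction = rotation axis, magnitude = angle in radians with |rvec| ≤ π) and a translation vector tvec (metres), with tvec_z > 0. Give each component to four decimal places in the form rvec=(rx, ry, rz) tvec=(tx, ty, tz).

Intrinsics K: fx=578.7, fy=651.4, cx=333.3, cy=247.7
Marker side s = 0.242 m; corners in marker frame (Z=0):
  M0 = (-0.1210, +0.1210, 0)
  M1 = (+0.1210, +0.1210, 0)
  M2 = (+0.1210, -0.1210, 0)
  M3 = (-0.1210, -0.1210, 0)
Detected image corners:
  c0 = (88.459989, 403.840765) px
  c1 = (273.349934, 366.107913) px
  c2 = (249.620382, 168.990189) px
  c3 = (55.632361, 194.413718) px
Planar DLT: solve 8×8 A·h = b for H (H[2,2]=1):
  H  [+828.25655 +142.48643 +170.18329]
  H  [-53.14260 +883.73530 +284.74969]
  H  [+0.27469 +0.15745 +1.00000]
B = K⁻¹H; ‖b₁‖=1.315549, ‖b₂‖=1.315549; λ = 2/(‖b₁‖+‖b₂‖) = 0.760139, sign → tz>0 ⇒ λ=+0.760139
r₁ = λ·B[:,0] = (+0.96768,-0.14141,+0.20880); r₂ = λ·B[:,1] = (+0.11823,+0.98575,+0.11969)
r₃ = r₁×r₂ = (-0.22275,-0.09113,+0.97061); SVD([r₁ r₂ r₃]) → R = UVᵀ:
  R  [+0.96768 +0.11823 -0.22275]
  R  [-0.14141 +0.98575 -0.09113]
  R  [+0.20880 +0.11969 +0.97061]
t = (-0.21426, +0.04323, +0.76014) m
tr R = 2.924033; θ = arccos((tr R − 1)/2) = 0.276501 rad = 15.842°
axis k = ((R−Rᵀ)₃₂, (R−Rᵀ)₁₃, (R−Rᵀ)₂₁) / (2 sinθ) = (+0.386122, -0.790420, -0.475548)
rvec = θ·k = (+0.106763, -0.218552, -0.131489)

rvec=(0.1068, -0.2186, -0.1315) tvec=(-0.2143, 0.0432, 0.7601)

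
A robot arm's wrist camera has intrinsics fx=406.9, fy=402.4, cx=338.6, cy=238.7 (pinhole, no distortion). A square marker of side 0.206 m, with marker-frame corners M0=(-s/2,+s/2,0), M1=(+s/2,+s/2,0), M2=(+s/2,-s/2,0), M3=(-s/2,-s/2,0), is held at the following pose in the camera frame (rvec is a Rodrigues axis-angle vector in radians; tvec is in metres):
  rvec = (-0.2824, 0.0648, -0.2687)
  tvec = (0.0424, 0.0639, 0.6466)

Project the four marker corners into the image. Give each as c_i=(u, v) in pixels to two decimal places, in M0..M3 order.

Intrinsics K: fx=406.9, fy=402.4, cx=338.6, cy=238.7
Marker side s = 0.206 m; corners in marker frame (Z=0):
  M0 = (-0.1030, +0.1030, 0)
  M1 = (+0.1030, +0.1030, 0)
  M2 = (+0.1030, -0.1030, 0)
  M3 = (-0.1030, -0.1030, 0)
rvec = (-0.2824, 0.0648, -0.2687), |rvec| = θ = 0.39516 rad = 22.641°
Rodrigues: sinθ=0.38495, 1−cosθ=0.07706; R = I + sinθ·[k]× + (1−cosθ)·[k]×²:
    [+0.96230 +0.25273 +0.10058]
    [-0.27079 +0.92501 +0.26651]
    [-0.02568 -0.28370 +0.95857]
t = (0.0424, 0.0639, 0.6466) m
M0: Pc = R·M0+t = (-0.03069, +0.18707, +0.62002); u = 406.9·(-0.03069)/0.62002 + 338.6 = 318.4624, v = 402.4·(+0.18707)/0.62002 + 238.7 = 360.1083
M1: Pc = R·M1+t = (+0.16755, +0.13128, +0.61473); u = 406.9·(+0.16755)/0.61473 + 338.6 = 449.5018, v = 402.4·(+0.13128)/0.61473 + 238.7 = 324.6376
M2: Pc = R·M2+t = (+0.11549, -0.05927, +0.67318); u = 406.9·(+0.11549)/0.67318 + 338.6 = 408.4048, v = 402.4·(-0.05927)/0.67318 + 238.7 = 203.2720
M3: Pc = R·M3+t = (-0.08275, -0.00348, +0.67847); u = 406.9·(-0.08275)/0.67847 + 338.6 = 288.9733, v = 402.4·(-0.00348)/0.67847 + 238.7 = 236.6335

c0=(318.46, 360.11) c1=(449.50, 324.64) c2=(408.40, 203.27) c3=(288.97, 236.63)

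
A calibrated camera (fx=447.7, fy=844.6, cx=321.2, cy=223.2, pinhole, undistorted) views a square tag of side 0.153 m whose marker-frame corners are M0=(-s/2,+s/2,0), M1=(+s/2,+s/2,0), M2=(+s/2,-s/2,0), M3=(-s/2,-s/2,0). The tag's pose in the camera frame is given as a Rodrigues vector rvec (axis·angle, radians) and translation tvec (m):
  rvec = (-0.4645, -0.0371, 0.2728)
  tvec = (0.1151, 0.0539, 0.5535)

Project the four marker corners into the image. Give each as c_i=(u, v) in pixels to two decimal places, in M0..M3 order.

Intrinsics K: fx=447.7, fy=844.6, cx=321.2, cy=223.2
Marker side s = 0.153 m; corners in marker frame (Z=0):
  M0 = (-0.0765, +0.0765, 0)
  M1 = (+0.0765, +0.0765, 0)
  M2 = (+0.0765, -0.0765, 0)
  M3 = (-0.0765, -0.0765, 0)
rvec = (-0.4645, -0.0371, 0.2728), |rvec| = θ = 0.53996 rad = 30.937°
Rodrigues: sinθ=0.51410, 1−cosθ=0.14227; R = I + sinθ·[k]× + (1−cosθ)·[k]×²:
    [+0.96301 -0.25133 -0.09716]
    [+0.26814 +0.85840 +0.43732]
    [-0.02651 -0.44719 +0.89404]
t = (0.1151, 0.0539, 0.5535) m
M0: Pc = R·M0+t = (+0.02220, +0.09905, +0.52132); u = 447.7·(+0.02220)/0.52132 + 321.2 = 340.2676, v = 844.6·(+0.09905)/0.52132 + 223.2 = 383.6809
M1: Pc = R·M1+t = (+0.16954, +0.14008, +0.51726); u = 447.7·(+0.16954)/0.51726 + 321.2 = 467.9437, v = 844.6·(+0.14008)/0.51726 + 223.2 = 451.9280
M2: Pc = R·M2+t = (+0.20800, +0.00875, +0.58568); u = 447.7·(+0.20800)/0.58568 + 321.2 = 480.1945, v = 844.6·(+0.00875)/0.58568 + 223.2 = 235.8116
M3: Pc = R·M3+t = (+0.06066, -0.03228, +0.58974); u = 447.7·(+0.06066)/0.58974 + 321.2 = 367.2470, v = 844.6·(-0.03228)/0.58974 + 223.2 = 176.9688

c0=(340.27, 383.68) c1=(467.94, 451.93) c2=(480.19, 235.81) c3=(367.25, 176.97)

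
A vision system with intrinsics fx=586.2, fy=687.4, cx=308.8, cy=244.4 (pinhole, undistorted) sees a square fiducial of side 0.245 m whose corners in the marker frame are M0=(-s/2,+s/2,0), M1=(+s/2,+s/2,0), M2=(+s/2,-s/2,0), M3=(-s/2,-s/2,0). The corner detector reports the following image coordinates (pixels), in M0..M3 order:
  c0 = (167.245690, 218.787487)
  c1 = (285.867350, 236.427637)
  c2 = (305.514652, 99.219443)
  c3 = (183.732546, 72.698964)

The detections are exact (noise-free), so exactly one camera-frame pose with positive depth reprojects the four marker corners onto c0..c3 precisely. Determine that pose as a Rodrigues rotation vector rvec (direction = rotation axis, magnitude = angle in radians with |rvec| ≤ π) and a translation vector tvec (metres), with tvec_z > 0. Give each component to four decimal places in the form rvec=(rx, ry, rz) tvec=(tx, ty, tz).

rvec=(0.1919, -0.2677, 0.1477) tvec=(-0.1443, -0.1479, 1.1810)

Intrinsics K: fx=586.2, fy=687.4, cx=308.8, cy=244.4
Marker side s = 0.245 m; corners in marker frame (Z=0):
  M0 = (-0.1225, +0.1225, 0)
  M1 = (+0.1225, +0.1225, 0)
  M2 = (+0.1225, -0.1225, 0)
  M3 = (-0.1225, -0.1225, 0)
Detected image corners:
  c0 = (167.245690, 218.787487) px
  c1 = (285.867350, 236.427637) px
  c2 = (305.514652, 99.219443) px
  c3 = (183.732546, 72.698964) px
Planar DLT: solve 8×8 A·h = b for H (H[2,2]=1):
  H  [+545.56122 -40.36992 +237.15291]
  H  [+126.44541 +599.97029 +158.33524]
  H  [+0.23368 +0.14244 +1.00000]
B = K⁻¹H; ‖b₁‖=0.846733, ‖b₂‖=0.846733; λ = 2/(‖b₁‖+‖b₂‖) = 1.181010, sign → tz>0 ⇒ λ=+1.181010
r₁ = λ·B[:,0] = (+0.95375,+0.11912,+0.27598); r₂ = λ·B[:,1] = (-0.16995,+0.97099,+0.16823)
r₃ = r₁×r₂ = (-0.24794,-0.20735,+0.94633); SVD([r₁ r₂ r₃]) → R = UVᵀ:
  R  [+0.95375 -0.16995 -0.24794]
  R  [+0.11912 +0.97099 -0.20735]
  R  [+0.27598 +0.16823 +0.94633]
t = (-0.14435, -0.14787, +1.18101) m
tr R = 2.871066; θ = arccos((tr R − 1)/2) = 0.361032 rad = 20.686°
axis k = ((R−Rᵀ)₃₂, (R−Rᵀ)₁₃, (R−Rᵀ)₂₁) / (2 sinθ) = (+0.531614, -0.741597, +0.409171)
rvec = θ·k = (+0.191930, -0.267740, +0.147724)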